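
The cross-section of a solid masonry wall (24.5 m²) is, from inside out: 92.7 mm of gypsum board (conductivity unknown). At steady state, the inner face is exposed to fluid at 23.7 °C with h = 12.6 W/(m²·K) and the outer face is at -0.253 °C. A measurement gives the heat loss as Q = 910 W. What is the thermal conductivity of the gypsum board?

k = 0.164 W/m·K

ΣR = ΔT/Q = |23.7 − -0.253|/910 = 0.02632 K/W
Known resistances:
  R_conv,in = 1/(hA) = 1/(12.6·24.5) = 0.003239 K/W
R_gypsum board = ΣR − ΣR_known = 0.02632 − 0.003239 = 0.02308 K/W
L/(kA) = 0.02308 ⇒ k = 0.0927/(0.02308·24.5) = 0.164 W/m·K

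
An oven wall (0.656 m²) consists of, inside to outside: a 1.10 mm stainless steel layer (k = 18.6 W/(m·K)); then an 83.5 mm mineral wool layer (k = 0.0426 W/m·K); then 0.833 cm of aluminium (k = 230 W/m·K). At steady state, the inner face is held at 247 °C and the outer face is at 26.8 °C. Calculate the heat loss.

Series thermal resistances, inner to outer:
  R_stainless steel = L/(kA) = 0.00110/(18.6·0.656) = 9.015×10^-5 K/W
  R_mineral wool = L/(kA) = 0.0835/(0.0426·0.656) = 2.988 K/W
  R_aluminium = L/(kA) = 0.00833/(230·0.656) = 5.521×10^-5 K/W
ΣR = 9.015×10^-5 + 2.988 + 5.521×10^-5 = 2.988 K/W
Q = ΔT/ΣR = (247 °C − 26.8 °C)/2.988 = 73.7 W

Q = 73.7 W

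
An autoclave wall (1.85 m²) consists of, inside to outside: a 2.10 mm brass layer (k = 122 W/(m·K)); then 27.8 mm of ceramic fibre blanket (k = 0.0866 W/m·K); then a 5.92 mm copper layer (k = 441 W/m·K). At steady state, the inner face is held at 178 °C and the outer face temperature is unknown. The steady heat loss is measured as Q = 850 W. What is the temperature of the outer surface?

T_out = 30.5 °C

Sum the resistances:
  R_brass = L/(kA) = 0.00210/(122·1.85) = 9.304×10^-6 K/W
  R_ceramic fibre blanket = L/(kA) = 0.0278/(0.0866·1.85) = 0.1735 K/W
  R_copper = L/(kA) = 0.00592/(441·1.85) = 7.256×10^-6 K/W
ΣR = 0.1735 K/W
ΔT = Q·ΣR = 850 × 0.1735 = 147.5 K
Heat flows outward, so T_out = T_in − ΔT = 178 − 147.5 = 30.5 °C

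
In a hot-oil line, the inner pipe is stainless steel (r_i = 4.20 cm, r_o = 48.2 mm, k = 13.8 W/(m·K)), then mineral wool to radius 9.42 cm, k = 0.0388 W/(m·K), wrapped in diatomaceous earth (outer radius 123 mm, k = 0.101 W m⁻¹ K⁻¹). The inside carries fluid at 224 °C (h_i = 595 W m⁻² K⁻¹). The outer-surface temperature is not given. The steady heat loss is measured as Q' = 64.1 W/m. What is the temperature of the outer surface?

Sum the resistances:
  R'_conv,in = 1/(2πr h) = 1/(2π·0.0420·595) = 0.006369 m·K/W
  R'_stainless steel = ln(0.0482/0.0420)/(2πk) = 0.1377/(2π·13.8) = 0.001588 m·K/W
  R'_mineral wool = ln(0.0942/0.0482)/(2πk) = 0.6701/(2π·0.0388) = 2.749 m·K/W
  R'_diatomaceous earth = ln(0.123/0.0942)/(2πk) = 0.2668/(2π·0.101) = 0.4204 m·K/W
ΣR = 3.177 m·K/W
ΔT = Q'·ΣR = 64.1 × 3.177 = 203.6 K
Heat flows outward, so T_out = T_in − ΔT = 224 − 203.6 = 20.4 °C

T_out = 20.4 °C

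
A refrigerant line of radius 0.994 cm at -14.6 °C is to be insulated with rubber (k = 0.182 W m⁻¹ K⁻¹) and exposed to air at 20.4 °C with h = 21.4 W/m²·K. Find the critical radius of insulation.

For a cylinder, r_cr = k_ins/h = 0.182/21.4 = 0.00850 m = 0.850 cm

r_cr = 0.850 cm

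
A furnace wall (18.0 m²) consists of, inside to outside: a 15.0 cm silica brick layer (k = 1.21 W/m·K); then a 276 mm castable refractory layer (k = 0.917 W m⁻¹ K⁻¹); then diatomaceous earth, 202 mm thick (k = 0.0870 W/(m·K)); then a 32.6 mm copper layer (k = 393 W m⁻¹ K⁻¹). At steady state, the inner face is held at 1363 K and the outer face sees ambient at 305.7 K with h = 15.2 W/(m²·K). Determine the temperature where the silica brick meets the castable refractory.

T = 1316 K

Resistance network (inner→outer):
  R_silica brick = L/(kA) = 0.150/(1.21·18.0) = 0.006887 K/W
  R_castable refractory = L/(kA) = 0.276/(0.917·18.0) = 0.01672 K/W
  R_diatomaceous earth = L/(kA) = 0.202/(0.0870·18.0) = 0.1290 K/W
  R_copper = L/(kA) = 0.0326/(393·18.0) = 4.608×10^-6 K/W
  R_conv,out = 1/(hA) = 1/(15.2·18.0) = 0.003655 K/W
ΣR = 0.006887 + 0.01672 + 0.1290 + 4.608×10^-6 + 0.003655 = 0.1563 K/W
Q = ΔT/ΣR = (1363 K − 305.7 K)/0.1563 = 6765 W
From the inner boundary to the silica brick/castable refractory interface, ΣR_partial = 0.006887 K/W.
T_interface = T_in − Q·ΣR_partial = 1363 K − (6765)(0.006887) = 1316 K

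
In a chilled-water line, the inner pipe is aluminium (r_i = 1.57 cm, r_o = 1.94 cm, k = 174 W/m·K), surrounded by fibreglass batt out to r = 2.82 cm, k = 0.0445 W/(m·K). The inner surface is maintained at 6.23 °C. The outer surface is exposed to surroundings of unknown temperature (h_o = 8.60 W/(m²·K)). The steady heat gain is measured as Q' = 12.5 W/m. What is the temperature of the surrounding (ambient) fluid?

T_out = 31.2 °C

Sum the resistances:
  R'_aluminium = ln(0.0194/0.0157)/(2πk) = 0.2116/(2π·174) = 1.936×10^-4 m·K/W
  R'_fibreglass batt = ln(0.0282/0.0194)/(2πk) = 0.3740/(2π·0.0445) = 1.338 m·K/W
  R'_conv,out = 1/(2πr h) = 1/(2π·0.0282·8.60) = 0.6563 m·K/W
ΣR = 1.994 m·K/W
ΔT = Q'·ΣR = 12.5 × 1.994 = 24.93 K
Heat flows inward, so T_out = T_in + ΔT = 6.23 + 24.93 = 31.2 °C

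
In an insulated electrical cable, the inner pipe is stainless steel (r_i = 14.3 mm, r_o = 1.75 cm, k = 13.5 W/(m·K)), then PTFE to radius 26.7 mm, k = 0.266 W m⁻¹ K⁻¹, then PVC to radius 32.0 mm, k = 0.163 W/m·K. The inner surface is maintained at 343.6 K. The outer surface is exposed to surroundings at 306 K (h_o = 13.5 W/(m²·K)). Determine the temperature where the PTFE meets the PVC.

T = 331.6 K

Resistance network (inner→outer):
  R'_stainless steel = ln(0.0175/0.0143)/(2πk) = 0.2019/(2π·13.5) = 0.002381 m·K/W
  R'_PTFE = ln(0.0267/0.0175)/(2πk) = 0.4225/(2π·0.266) = 0.2528 m·K/W
  R'_PVC = ln(0.0320/0.0267)/(2πk) = 0.1811/(2π·0.163) = 0.1768 m·K/W
  R'_conv,out = 1/(2πr h) = 1/(2π·0.0320·13.5) = 0.3684 m·K/W
ΣR = 0.002381 + 0.2528 + 0.1768 + 0.3684 = 0.8004 m·K/W
Q' = ΔT/ΣR = (343.6 K − 306 K)/0.8004 = 46.98 W/m
From the inner boundary to the PTFE/PVC interface, ΣR_partial = 0.2552 m·K/W.
T_interface = T_in − Q'·ΣR_partial = 343.6 K − (46.98)(0.2552) = 331.6 K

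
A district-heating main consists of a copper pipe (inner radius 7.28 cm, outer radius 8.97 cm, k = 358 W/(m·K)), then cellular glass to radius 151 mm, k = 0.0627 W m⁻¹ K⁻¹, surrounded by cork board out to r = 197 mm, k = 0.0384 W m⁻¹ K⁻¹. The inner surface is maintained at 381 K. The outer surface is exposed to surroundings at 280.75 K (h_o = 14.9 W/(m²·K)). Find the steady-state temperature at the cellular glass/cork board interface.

T = 327.5 K

Series thermal resistances, inner to outer:
  R'_copper = ln(0.0897/0.0728)/(2πk) = 0.2088/(2π·358) = 9.281×10^-5 m·K/W
  R'_cellular glass = ln(0.151/0.0897)/(2πk) = 0.5208/(2π·0.0627) = 1.322 m·K/W
  R'_cork board = ln(0.197/0.151)/(2πk) = 0.2659/(2π·0.0384) = 1.102 m·K/W
  R'_conv,out = 1/(2πr h) = 1/(2π·0.197·14.9) = 0.05422 m·K/W
ΣR = 9.281×10^-5 + 1.322 + 1.102 + 0.05422 = 2.478 m·K/W
Q' = ΔT/ΣR = (381 K − 280.75 K)/2.478 = 40.46 W/m
From the inner boundary to the cellular glass/cork board interface, ΣR_partial = 1.322 m·K/W.
T_interface = T_in − Q'·ΣR_partial = 381 K − (40.46)(1.322) = 327.5 K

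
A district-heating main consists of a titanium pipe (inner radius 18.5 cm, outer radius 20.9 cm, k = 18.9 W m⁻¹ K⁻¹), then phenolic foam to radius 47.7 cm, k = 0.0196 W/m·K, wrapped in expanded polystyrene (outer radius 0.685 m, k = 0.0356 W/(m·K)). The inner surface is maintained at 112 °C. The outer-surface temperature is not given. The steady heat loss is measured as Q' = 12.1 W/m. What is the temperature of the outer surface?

Series resistances:
  R'_titanium = ln(0.209/0.185)/(2πk) = 0.1220/(2π·18.9) = 0.001027 m·K/W
  R'_phenolic foam = ln(0.477/0.209)/(2πk) = 0.8252/(2π·0.0196) = 6.701 m·K/W
  R'_expanded polystyrene = ln(0.685/0.477)/(2πk) = 0.3619/(2π·0.0356) = 1.618 m·K/W
ΣR = 8.320 m·K/W
ΔT = Q'·ΣR = 12.1 × 8.320 = 100.7 K
Heat flows outward, so T_out = T_in − ΔT = 112 − 100.7 = 11.3 °C

T_out = 11.3 °C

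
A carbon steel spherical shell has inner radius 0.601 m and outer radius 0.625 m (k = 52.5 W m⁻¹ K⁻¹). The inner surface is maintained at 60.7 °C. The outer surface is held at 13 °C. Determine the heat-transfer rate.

Q = 4πk·ΔT/(1/r₁ − 1/r₂) = 4π × 52.5 × 47.7 / (1/0.601 − 1/0.625) = 4.93×10^5 W

Q = 4.93×10^5 W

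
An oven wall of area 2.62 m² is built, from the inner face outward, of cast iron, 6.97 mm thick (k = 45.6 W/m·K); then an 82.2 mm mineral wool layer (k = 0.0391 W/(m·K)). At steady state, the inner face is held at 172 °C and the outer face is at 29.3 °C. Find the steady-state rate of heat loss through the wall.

Treat each layer as a resistance in series:
  R_cast iron = L/(kA) = 0.00697/(45.6·2.62) = 5.834×10^-5 K/W
  R_mineral wool = L/(kA) = 0.0822/(0.0391·2.62) = 0.8024 K/W
ΣR = 5.834×10^-5 + 0.8024 = 0.8025 K/W
Q = ΔT/ΣR = (172 °C − 29.3 °C)/0.8025 = 178 W

Q = 178 W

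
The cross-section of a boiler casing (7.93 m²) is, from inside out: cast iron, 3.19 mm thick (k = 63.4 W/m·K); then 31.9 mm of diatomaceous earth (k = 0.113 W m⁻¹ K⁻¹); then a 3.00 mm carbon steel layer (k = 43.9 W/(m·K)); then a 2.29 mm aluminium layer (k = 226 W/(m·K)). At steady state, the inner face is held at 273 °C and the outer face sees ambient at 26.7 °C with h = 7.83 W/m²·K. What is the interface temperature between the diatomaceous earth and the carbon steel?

T = 103 °C

Series thermal resistances, inner to outer:
  R_cast iron = L/(kA) = 0.00319/(63.4·7.93) = 6.345×10^-6 K/W
  R_diatomaceous earth = L/(kA) = 0.0319/(0.113·7.93) = 0.03560 K/W
  R_carbon steel = L/(kA) = 0.00300/(43.9·7.93) = 8.618×10^-6 K/W
  R_aluminium = L/(kA) = 0.00229/(226·7.93) = 1.278×10^-6 K/W
  R_conv,out = 1/(hA) = 1/(7.83·7.93) = 0.01611 K/W
ΣR = 6.345×10^-6 + 0.03560 + 8.618×10^-6 + 1.278×10^-6 + 0.01611 = 0.05173 K/W
Q = ΔT/ΣR = (273 °C − 26.7 °C)/0.05173 = 4761 W
From the inner boundary to the diatomaceous earth/carbon steel interface, ΣR_partial = 0.03561 K/W.
T_interface = T_in − Q·ΣR_partial = 273 °C − (4761)(0.03561) = 103 °C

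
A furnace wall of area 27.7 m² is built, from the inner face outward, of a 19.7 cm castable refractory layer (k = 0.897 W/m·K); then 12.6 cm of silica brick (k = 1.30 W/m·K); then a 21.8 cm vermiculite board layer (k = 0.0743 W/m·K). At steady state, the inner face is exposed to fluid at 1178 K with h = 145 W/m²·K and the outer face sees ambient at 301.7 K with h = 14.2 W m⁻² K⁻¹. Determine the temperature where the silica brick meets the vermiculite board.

T = 1093 K

Resistance network (inner→outer):
  R_conv,in = 1/(hA) = 1/(145·27.7) = 2.490×10^-4 K/W
  R_castable refractory = L/(kA) = 0.197/(0.897·27.7) = 0.007929 K/W
  R_silica brick = L/(kA) = 0.126/(1.30·27.7) = 0.003499 K/W
  R_vermiculite board = L/(kA) = 0.218/(0.0743·27.7) = 0.1059 K/W
  R_conv,out = 1/(hA) = 1/(14.2·27.7) = 0.002542 K/W
ΣR = 2.490×10^-4 + 0.007929 + 0.003499 + 0.1059 + 0.002542 = 0.1201 K/W
Q = ΔT/ΣR = (1178 K − 301.7 K)/0.1201 = 7296 W
From the inner boundary to the silica brick/vermiculite board interface, ΣR_partial = 0.01168 K/W.
T_interface = T_in − Q·ΣR_partial = 1178 K − (7296)(0.01168) = 1093 K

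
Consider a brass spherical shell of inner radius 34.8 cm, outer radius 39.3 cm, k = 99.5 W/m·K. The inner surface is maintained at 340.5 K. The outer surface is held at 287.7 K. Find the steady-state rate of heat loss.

Q = 201 kW

Q = 4πk·ΔT/(1/r₁ − 1/r₂) = 4π × 99.5 × 52.8 / (1/0.348 − 1/0.393) = 2.01×10^5 W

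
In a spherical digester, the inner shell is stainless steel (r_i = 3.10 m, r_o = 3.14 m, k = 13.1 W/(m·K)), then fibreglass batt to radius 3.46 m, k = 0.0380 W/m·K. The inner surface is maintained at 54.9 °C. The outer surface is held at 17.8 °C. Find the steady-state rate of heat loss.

Q = 601 W

Resistance network (inner→outer):
  R_stainless steel = (1/3.10 − 1/3.14)/(4πk) = 0.004109/(4π·13.1) = 2.496×10^-5 K/W
  R_fibreglass batt = (1/3.14 − 1/3.46)/(4πk) = 0.02945/(4π·0.0380) = 0.06168 K/W
ΣR = 2.496×10^-5 + 0.06168 = 0.06170 K/W
Q = ΔT/ΣR = (54.9 °C − 17.8 °C)/0.06170 = 601 W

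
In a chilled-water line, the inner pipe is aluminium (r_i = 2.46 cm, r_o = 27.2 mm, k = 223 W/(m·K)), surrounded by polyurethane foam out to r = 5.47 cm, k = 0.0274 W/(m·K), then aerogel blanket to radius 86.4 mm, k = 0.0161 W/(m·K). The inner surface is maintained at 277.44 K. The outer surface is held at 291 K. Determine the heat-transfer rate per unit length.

Series thermal resistances, inner to outer:
  R'_aluminium = ln(0.0272/0.0246)/(2πk) = 0.1005/(2π·223) = 7.171×10^-5 m·K/W
  R'_polyurethane foam = ln(0.0547/0.0272)/(2πk) = 0.6986/(2π·0.0274) = 4.058 m·K/W
  R'_aerogel blanket = ln(0.0864/0.0547)/(2πk) = 0.4571/(2π·0.0161) = 4.519 m·K/W
ΣR = 7.171×10^-5 + 4.058 + 4.519 = 8.577 m·K/W
Q' = ΔT/ΣR = (277.44 K − 291 K)/8.577 = -1.58 W/m
(Negative Q' ⇒ heat flows inward; heat gain = 1.58 W/m.)

Q' = 1.58 W/m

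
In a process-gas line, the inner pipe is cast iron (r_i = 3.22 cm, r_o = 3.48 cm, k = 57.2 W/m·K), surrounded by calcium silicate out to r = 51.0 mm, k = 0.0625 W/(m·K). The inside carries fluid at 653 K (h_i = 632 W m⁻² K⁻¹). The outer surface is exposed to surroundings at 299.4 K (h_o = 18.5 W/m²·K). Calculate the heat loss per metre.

Series thermal resistances, inner to outer:
  R'_conv,in = 1/(2πr h) = 1/(2π·0.0322·632) = 0.007821 m·K/W
  R'_cast iron = ln(0.0348/0.0322)/(2πk) = 0.07765/(2π·57.2) = 2.161×10^-4 m·K/W
  R'_calcium silicate = ln(0.0510/0.0348)/(2πk) = 0.3822/(2π·0.0625) = 0.9733 m·K/W
  R'_conv,out = 1/(2πr h) = 1/(2π·0.0510·18.5) = 0.1687 m·K/W
ΣR = 0.007821 + 2.161×10^-4 + 0.9733 + 0.1687 = 1.150 m·K/W
Q' = ΔT/ΣR = (653 K − 299.4 K)/1.150 = 307 W/m

Q' = 307 W/m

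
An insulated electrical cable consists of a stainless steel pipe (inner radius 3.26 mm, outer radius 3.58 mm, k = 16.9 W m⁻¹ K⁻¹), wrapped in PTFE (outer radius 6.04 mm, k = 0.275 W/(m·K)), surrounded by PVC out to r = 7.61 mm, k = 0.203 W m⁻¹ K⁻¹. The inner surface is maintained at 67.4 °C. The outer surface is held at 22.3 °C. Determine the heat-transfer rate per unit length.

Series thermal resistances, inner to outer:
  R'_stainless steel = ln(0.00358/0.00326)/(2πk) = 0.09364/(2π·16.9) = 8.818×10^-4 m·K/W
  R'_PTFE = ln(0.00604/0.00358)/(2πk) = 0.5230/(2π·0.275) = 0.3027 m·K/W
  R'_PVC = ln(0.00761/0.00604)/(2πk) = 0.2311/(2π·0.203) = 0.1812 m·K/W
ΣR = 8.818×10^-4 + 0.3027 + 0.1812 = 0.4848 m·K/W
Q' = ΔT/ΣR = (67.4 °C − 22.3 °C)/0.4848 = 93.0 W/m

Q' = 93.0 W/m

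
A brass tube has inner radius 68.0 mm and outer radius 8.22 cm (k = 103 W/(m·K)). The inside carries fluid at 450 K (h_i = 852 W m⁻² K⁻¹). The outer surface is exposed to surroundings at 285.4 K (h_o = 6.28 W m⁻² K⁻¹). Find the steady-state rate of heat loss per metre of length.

Series thermal resistances, inner to outer:
  R'_conv,in = 1/(2πr h) = 1/(2π·0.0680·852) = 0.002747 m·K/W
  R'_brass = ln(0.0822/0.0680)/(2πk) = 0.1896/(2π·103) = 2.930×10^-4 m·K/W
  R'_conv,out = 1/(2πr h) = 1/(2π·0.0822·6.28) = 0.3083 m·K/W
ΣR = 0.002747 + 2.930×10^-4 + 0.3083 = 0.3113 m·K/W
Q' = ΔT/ΣR = (450 K − 285.4 K)/0.3113 = 529 W/m

Q' = 529 W/m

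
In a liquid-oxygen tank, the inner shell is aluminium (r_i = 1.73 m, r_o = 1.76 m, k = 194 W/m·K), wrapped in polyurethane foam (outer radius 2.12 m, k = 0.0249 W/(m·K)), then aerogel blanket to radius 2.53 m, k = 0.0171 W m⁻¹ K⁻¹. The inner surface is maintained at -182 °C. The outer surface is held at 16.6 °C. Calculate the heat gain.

Series thermal resistances, inner to outer:
  R_aluminium = (1/1.73 − 1/1.76)/(4πk) = 0.009853/(4π·194) = 4.042×10^-6 K/W
  R_polyurethane foam = (1/1.76 − 1/2.12)/(4πk) = 0.09648/(4π·0.0249) = 0.3084 K/W
  R_aerogel blanket = (1/2.12 − 1/2.53)/(4πk) = 0.07644/(4π·0.0171) = 0.3557 K/W
ΣR = 4.042×10^-6 + 0.3084 + 0.3557 = 0.6641 K/W
Q = ΔT/ΣR = (-182 °C − 16.6 °C)/0.6641 = -299 W
(Negative Q ⇒ heat flows inward; heat gain = 299 W.)

Q = 299 W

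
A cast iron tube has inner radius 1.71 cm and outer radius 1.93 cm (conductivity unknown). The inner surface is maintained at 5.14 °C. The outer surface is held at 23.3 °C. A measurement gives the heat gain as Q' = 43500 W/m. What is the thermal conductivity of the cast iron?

ΣR = ΔT/Q' = |5.14 − 23.3|/43500 = 4.175×10^-4 m·K/W
ln(r₂/r₁)/(2πk) = 4.175×10^-4 ⇒ k = 0.1210/(2π·4.175×10^-4) = 46.1 W/m·K

k = 46.1 W/m·K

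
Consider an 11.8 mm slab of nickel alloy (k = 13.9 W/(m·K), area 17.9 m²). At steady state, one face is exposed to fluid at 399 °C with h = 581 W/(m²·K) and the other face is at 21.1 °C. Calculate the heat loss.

Q = 2630 kW

Series thermal resistances, inner to outer:
  R_conv,in = 1/(hA) = 1/(581·17.9) = 9.615×10^-5 K/W
  R_nickel alloy = L/(kA) = 0.0118/(13.9·17.9) = 4.743×10^-5 K/W
ΣR = 9.615×10^-5 + 4.743×10^-5 = 1.436×10^-4 K/W
Q = ΔT/ΣR = (399 °C − 21.1 °C)/1.436×10^-4 = 2.63×10^6 W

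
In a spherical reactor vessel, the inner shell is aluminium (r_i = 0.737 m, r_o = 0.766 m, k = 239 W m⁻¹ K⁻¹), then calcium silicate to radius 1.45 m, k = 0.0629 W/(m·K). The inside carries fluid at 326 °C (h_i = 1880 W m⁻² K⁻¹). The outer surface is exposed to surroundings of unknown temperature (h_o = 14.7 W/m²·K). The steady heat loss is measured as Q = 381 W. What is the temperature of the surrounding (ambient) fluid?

Sum the resistances:
  R_conv,in = 1/(4πr²h) = 1/(4π·0.737²·1880) = 7.793×10^-5 K/W
  R_aluminium = (1/0.737 − 1/0.766)/(4πk) = 0.05137/(4π·239) = 1.710×10^-5 K/W
  R_calcium silicate = (1/0.766 − 1/1.45)/(4πk) = 0.6158/(4π·0.0629) = 0.7791 K/W
  R_conv,out = 1/(4πr²h) = 1/(4π·1.45²·14.7) = 0.002575 K/W
ΣR = 0.7818 K/W
ΔT = Q·ΣR = 381 × 0.7818 = 297.9 K
Heat flows outward, so T_out = T_in − ΔT = 326 − 297.9 = 28.1 °C

T_out = 28.1 °C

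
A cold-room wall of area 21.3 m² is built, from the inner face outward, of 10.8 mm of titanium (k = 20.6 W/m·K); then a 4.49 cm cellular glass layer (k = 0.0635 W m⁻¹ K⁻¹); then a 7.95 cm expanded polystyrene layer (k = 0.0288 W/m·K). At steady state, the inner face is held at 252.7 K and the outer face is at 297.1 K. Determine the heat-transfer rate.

Q = 273 W

Series thermal resistances, inner to outer:
  R_titanium = L/(kA) = 0.0108/(20.6·21.3) = 2.461×10^-5 K/W
  R_cellular glass = L/(kA) = 0.0449/(0.0635·21.3) = 0.03320 K/W
  R_expanded polystyrene = L/(kA) = 0.0795/(0.0288·21.3) = 0.1296 K/W
ΣR = 2.461×10^-5 + 0.03320 + 0.1296 = 0.1628 K/W
Q = ΔT/ΣR = (252.7 K − 297.1 K)/0.1628 = -273 W
(Negative Q ⇒ heat flows inward; heat gain = 273 W.)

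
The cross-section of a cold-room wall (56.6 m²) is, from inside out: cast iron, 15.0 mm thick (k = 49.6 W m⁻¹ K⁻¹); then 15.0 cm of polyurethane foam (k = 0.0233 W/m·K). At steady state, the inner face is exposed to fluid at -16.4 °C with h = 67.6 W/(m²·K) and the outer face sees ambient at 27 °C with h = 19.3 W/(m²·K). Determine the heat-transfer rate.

Q = 378 W

Series thermal resistances, inner to outer:
  R_conv,in = 1/(hA) = 1/(67.6·56.6) = 2.614×10^-4 K/W
  R_cast iron = L/(kA) = 0.0150/(49.6·56.6) = 5.343×10^-6 K/W
  R_polyurethane foam = L/(kA) = 0.150/(0.0233·56.6) = 0.1137 K/W
  R_conv,out = 1/(hA) = 1/(19.3·56.6) = 9.154×10^-4 K/W
ΣR = 2.614×10^-4 + 5.343×10^-6 + 0.1137 + 9.154×10^-4 = 0.1149 K/W
Q = ΔT/ΣR = (-16.4 °C − 27 °C)/0.1149 = -378 W
(Negative Q ⇒ heat flows inward; heat gain = 378 W.)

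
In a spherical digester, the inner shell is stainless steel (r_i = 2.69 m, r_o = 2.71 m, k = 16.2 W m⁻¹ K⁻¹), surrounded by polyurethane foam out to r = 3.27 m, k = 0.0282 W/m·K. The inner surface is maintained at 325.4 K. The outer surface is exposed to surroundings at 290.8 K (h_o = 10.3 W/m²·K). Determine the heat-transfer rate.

Q = 193 W

Resistance network (inner→outer):
  R_stainless steel = (1/2.69 − 1/2.71)/(4πk) = 0.002744/(4π·16.2) = 1.348×10^-5 K/W
  R_polyurethane foam = (1/2.71 − 1/3.27)/(4πk) = 0.06319/(4π·0.0282) = 0.1783 K/W
  R_conv,out = 1/(4πr²h) = 1/(4π·3.27²·10.3) = 7.225×10^-4 K/W
ΣR = 1.348×10^-5 + 0.1783 + 7.225×10^-4 = 0.1790 K/W
Q = ΔT/ΣR = (325.4 K − 290.8 K)/0.1790 = 193 W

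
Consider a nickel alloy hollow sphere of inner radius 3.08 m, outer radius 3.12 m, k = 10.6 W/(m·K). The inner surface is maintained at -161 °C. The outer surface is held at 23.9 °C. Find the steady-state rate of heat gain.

Q = 5.92×10^6 W

Q = 4πk·ΔT/(1/r₁ − 1/r₂) = 4π × 10.6 × 184.9 / (1/3.08 − 1/3.12) = 5.92×10^6 W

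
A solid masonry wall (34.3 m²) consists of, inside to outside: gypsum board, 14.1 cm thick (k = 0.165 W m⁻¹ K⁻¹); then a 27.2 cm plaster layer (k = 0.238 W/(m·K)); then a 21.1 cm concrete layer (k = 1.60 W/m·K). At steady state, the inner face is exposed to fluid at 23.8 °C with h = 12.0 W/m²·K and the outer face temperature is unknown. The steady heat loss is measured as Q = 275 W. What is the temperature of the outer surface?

Sum the resistances:
  R_conv,in = 1/(hA) = 1/(12.0·34.3) = 0.002430 K/W
  R_gypsum board = L/(kA) = 0.141/(0.165·34.3) = 0.02491 K/W
  R_plaster = L/(kA) = 0.272/(0.238·34.3) = 0.03332 K/W
  R_concrete = L/(kA) = 0.211/(1.60·34.3) = 0.003845 K/W
ΣR = 0.06451 K/W
ΔT = Q·ΣR = 275 × 0.06451 = 17.74 K
Heat flows outward, so T_out = T_in − ΔT = 23.8 − 17.74 = 6.06 °C

T_out = 6.06 °C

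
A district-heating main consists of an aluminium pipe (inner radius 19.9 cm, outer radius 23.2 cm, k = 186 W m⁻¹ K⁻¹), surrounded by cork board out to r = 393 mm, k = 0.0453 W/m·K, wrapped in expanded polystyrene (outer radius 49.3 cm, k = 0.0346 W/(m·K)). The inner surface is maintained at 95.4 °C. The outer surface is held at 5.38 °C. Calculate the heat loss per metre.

Q' = 31.1 W/m

Treat each layer as a resistance in series:
  R'_aluminium = ln(0.232/0.199)/(2πk) = 0.1534/(2π·186) = 1.313×10^-4 m·K/W
  R'_cork board = ln(0.393/0.232)/(2πk) = 0.5271/(2π·0.0453) = 1.852 m·K/W
  R'_expanded polystyrene = ln(0.493/0.393)/(2πk) = 0.2267/(2π·0.0346) = 1.043 m·K/W
ΣR = 1.313×10^-4 + 1.852 + 1.043 = 2.895 m·K/W
Q' = ΔT/ΣR = (95.4 °C − 5.38 °C)/2.895 = 31.1 W/m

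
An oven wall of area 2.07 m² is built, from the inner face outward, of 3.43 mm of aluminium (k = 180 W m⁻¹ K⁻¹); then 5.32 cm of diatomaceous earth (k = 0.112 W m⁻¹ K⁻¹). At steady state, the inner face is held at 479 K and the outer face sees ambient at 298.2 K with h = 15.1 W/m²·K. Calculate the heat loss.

Q = 691 W

Series thermal resistances, inner to outer:
  R_aluminium = L/(kA) = 0.00343/(180·2.07) = 9.206×10^-6 K/W
  R_diatomaceous earth = L/(kA) = 0.0532/(0.112·2.07) = 0.2295 K/W
  R_conv,out = 1/(hA) = 1/(15.1·2.07) = 0.03199 K/W
ΣR = 9.206×10^-6 + 0.2295 + 0.03199 = 0.2615 K/W
Q = ΔT/ΣR = (479 K − 298.2 K)/0.2615 = 691 W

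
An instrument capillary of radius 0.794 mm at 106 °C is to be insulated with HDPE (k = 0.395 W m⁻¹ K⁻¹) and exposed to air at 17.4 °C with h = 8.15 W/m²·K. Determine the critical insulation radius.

For a cylinder, r_cr = k_ins/h = 0.395/8.15 = 0.0485 m = 4.85 cm

r_cr = 4.85 cm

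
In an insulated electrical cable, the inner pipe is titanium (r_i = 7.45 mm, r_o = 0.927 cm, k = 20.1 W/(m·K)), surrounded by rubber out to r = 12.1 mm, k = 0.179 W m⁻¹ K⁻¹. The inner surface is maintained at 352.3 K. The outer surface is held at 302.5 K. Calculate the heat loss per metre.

Q' = 209 W/m

Treat each layer as a resistance in series:
  R'_titanium = ln(0.00927/0.00745)/(2πk) = 0.2186/(2π·20.1) = 0.001731 m·K/W
  R'_rubber = ln(0.0121/0.00927)/(2πk) = 0.2664/(2π·0.179) = 0.2369 m·K/W
ΣR = 0.001731 + 0.2369 = 0.2386 m·K/W
Q' = ΔT/ΣR = (352.3 K − 302.5 K)/0.2386 = 209 W/m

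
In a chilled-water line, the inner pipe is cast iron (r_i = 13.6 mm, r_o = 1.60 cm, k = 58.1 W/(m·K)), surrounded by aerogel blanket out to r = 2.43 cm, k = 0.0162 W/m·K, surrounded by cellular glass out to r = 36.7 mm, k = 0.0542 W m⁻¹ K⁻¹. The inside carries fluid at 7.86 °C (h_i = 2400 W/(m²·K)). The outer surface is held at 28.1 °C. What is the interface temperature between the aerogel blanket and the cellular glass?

Resistance network (inner→outer):
  R'_conv,in = 1/(2πr h) = 1/(2π·0.0136·2400) = 0.004876 m·K/W
  R'_cast iron = ln(0.0160/0.0136)/(2πk) = 0.1625/(2π·58.1) = 4.452×10^-4 m·K/W
  R'_aerogel blanket = ln(0.0243/0.0160)/(2πk) = 0.4179/(2π·0.0162) = 4.105 m·K/W
  R'_cellular glass = ln(0.0367/0.0243)/(2πk) = 0.4123/(2π·0.0542) = 1.211 m·K/W
ΣR = 0.004876 + 4.452×10^-4 + 4.105 + 1.211 = 5.321 m·K/W
Q' = ΔT/ΣR = (7.86 °C − 28.1 °C)/5.321 = -3.804 W/m
From the inner boundary to the aerogel blanket/cellular glass interface, ΣR_partial = 4.110 m·K/W.
T_interface = T_in − Q'·ΣR_partial = 7.86 °C − (-3.804)(4.110) = 23.5 °C

T = 23.5 °C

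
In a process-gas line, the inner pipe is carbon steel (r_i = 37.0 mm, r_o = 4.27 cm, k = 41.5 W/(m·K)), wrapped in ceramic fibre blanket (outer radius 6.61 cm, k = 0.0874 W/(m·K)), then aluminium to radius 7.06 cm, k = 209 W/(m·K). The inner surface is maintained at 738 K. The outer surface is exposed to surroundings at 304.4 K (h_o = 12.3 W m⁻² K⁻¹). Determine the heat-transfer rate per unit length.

Treat each layer as a resistance in series:
  R'_carbon steel = ln(0.0427/0.0370)/(2πk) = 0.1433/(2π·41.5) = 5.495×10^-4 m·K/W
  R'_ceramic fibre blanket = ln(0.0661/0.0427)/(2πk) = 0.4370/(2π·0.0874) = 0.7957 m·K/W
  R'_aluminium = ln(0.0706/0.0661)/(2πk) = 0.06586/(2π·209) = 5.015×10^-5 m·K/W
  R'_conv,out = 1/(2πr h) = 1/(2π·0.0706·12.3) = 0.1833 m·K/W
ΣR = 5.495×10^-4 + 0.7957 + 5.015×10^-5 + 0.1833 = 0.9796 m·K/W
Q' = ΔT/ΣR = (738 K − 304.4 K)/0.9796 = 443 W/m

Q' = 443 W/m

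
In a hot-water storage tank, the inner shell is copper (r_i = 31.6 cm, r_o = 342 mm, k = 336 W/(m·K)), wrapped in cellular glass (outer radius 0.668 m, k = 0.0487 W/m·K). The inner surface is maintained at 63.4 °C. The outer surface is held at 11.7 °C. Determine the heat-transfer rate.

Q = 22.2 W

Resistance network (inner→outer):
  R_copper = (1/0.316 − 1/0.342)/(4πk) = 0.2406/(4π·336) = 5.698×10^-5 K/W
  R_cellular glass = (1/0.342 − 1/0.668)/(4πk) = 1.427/(4π·0.0487) = 2.332 K/W
ΣR = 5.698×10^-5 + 2.332 = 2.332 K/W
Q = ΔT/ΣR = (63.4 °C − 11.7 °C)/2.332 = 22.2 W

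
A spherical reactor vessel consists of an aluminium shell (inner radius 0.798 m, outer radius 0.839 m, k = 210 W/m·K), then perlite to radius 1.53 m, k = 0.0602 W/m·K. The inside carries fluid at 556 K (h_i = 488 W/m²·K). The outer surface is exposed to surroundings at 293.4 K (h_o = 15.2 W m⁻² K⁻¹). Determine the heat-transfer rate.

Resistance network (inner→outer):
  R_conv,in = 1/(4πr²h) = 1/(4π·0.798²·488) = 2.561×10^-4 K/W
  R_aluminium = (1/0.798 − 1/0.839)/(4πk) = 0.06124/(4π·210) = 2.321×10^-5 K/W
  R_perlite = (1/0.839 − 1/1.53)/(4πk) = 0.5383/(4π·0.0602) = 0.7116 K/W
  R_conv,out = 1/(4πr²h) = 1/(4π·1.53²·15.2) = 0.002236 K/W
ΣR = 2.561×10^-4 + 2.321×10^-5 + 0.7116 + 0.002236 = 0.7141 K/W
Q = ΔT/ΣR = (556 K − 293.4 K)/0.7141 = 368 W

Q = 368 W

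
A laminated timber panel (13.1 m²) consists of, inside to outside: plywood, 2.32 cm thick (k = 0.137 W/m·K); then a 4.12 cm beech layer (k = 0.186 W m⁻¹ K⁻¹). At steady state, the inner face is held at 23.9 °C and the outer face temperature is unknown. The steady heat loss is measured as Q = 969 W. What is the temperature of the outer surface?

T_out = -5.01 °C

Sum the resistances:
  R_plywood = L/(kA) = 0.0232/(0.137·13.1) = 0.01293 K/W
  R_beech = L/(kA) = 0.0412/(0.186·13.1) = 0.01691 K/W
ΣR = 0.02984 K/W
ΔT = Q·ΣR = 969 × 0.02984 = 28.91 K
Heat flows outward, so T_out = T_in − ΔT = 23.9 − 28.91 = -5.01 °C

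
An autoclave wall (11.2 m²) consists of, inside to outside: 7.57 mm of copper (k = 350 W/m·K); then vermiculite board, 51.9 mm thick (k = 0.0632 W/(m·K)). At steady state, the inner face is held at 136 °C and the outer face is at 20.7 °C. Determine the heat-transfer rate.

Treat each layer as a resistance in series:
  R_copper = L/(kA) = 0.00757/(350·11.2) = 1.931×10^-6 K/W
  R_vermiculite board = L/(kA) = 0.0519/(0.0632·11.2) = 0.07332 K/W
ΣR = 1.931×10^-6 + 0.07332 = 0.07332 K/W
Q = ΔT/ΣR = (136 °C − 20.7 °C)/0.07332 = 1570 W

Q = 1570 W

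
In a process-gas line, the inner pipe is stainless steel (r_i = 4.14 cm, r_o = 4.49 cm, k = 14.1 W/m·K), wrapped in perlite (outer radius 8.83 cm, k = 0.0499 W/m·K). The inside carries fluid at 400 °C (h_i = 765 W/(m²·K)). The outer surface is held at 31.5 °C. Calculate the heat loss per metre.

Q' = 170 W/m

Treat each layer as a resistance in series:
  R'_conv,in = 1/(2πr h) = 1/(2π·0.0414·765) = 0.005025 m·K/W
  R'_stainless steel = ln(0.0449/0.0414)/(2πk) = 0.08116/(2π·14.1) = 9.161×10^-4 m·K/W
  R'_perlite = ln(0.0883/0.0449)/(2πk) = 0.6763/(2π·0.0499) = 2.157 m·K/W
ΣR = 0.005025 + 9.161×10^-4 + 2.157 = 2.163 m·K/W
Q' = ΔT/ΣR = (400 °C − 31.5 °C)/2.163 = 170 W/m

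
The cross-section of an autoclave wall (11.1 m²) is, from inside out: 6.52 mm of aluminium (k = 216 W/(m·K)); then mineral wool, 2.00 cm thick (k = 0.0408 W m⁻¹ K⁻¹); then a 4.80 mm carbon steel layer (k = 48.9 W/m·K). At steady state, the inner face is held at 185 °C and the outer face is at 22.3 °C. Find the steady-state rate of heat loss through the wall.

Treat each layer as a resistance in series:
  R_aluminium = L/(kA) = 0.00652/(216·11.1) = 2.719×10^-6 K/W
  R_mineral wool = L/(kA) = 0.0200/(0.0408·11.1) = 0.04416 K/W
  R_carbon steel = L/(kA) = 0.00480/(48.9·11.1) = 8.843×10^-6 K/W
ΣR = 2.719×10^-6 + 0.04416 + 8.843×10^-6 = 0.04417 K/W
Q = ΔT/ΣR = (185 °C − 22.3 °C)/0.04417 = 3680 W

Q = 3680 W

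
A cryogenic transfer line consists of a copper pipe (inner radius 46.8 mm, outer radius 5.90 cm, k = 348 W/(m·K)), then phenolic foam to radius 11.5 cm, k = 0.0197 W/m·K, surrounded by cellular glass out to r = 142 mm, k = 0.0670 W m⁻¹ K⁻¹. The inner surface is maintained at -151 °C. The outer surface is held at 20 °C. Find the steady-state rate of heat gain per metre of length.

Series thermal resistances, inner to outer:
  R'_copper = ln(0.0590/0.0468)/(2πk) = 0.2317/(2π·348) = 1.059×10^-4 m·K/W
  R'_phenolic foam = ln(0.115/0.0590)/(2πk) = 0.6674/(2π·0.0197) = 5.392 m·K/W
  R'_cellular glass = ln(0.142/0.115)/(2πk) = 0.2109/(2π·0.0670) = 0.5010 m·K/W
ΣR = 1.059×10^-4 + 5.392 + 0.5010 = 5.893 m·K/W
Q' = ΔT/ΣR = (-151 °C − 20 °C)/5.893 = -29.0 W/m
(Negative Q' ⇒ heat flows inward; heat gain = 29.0 W/m.)

Q' = 29.0 W/m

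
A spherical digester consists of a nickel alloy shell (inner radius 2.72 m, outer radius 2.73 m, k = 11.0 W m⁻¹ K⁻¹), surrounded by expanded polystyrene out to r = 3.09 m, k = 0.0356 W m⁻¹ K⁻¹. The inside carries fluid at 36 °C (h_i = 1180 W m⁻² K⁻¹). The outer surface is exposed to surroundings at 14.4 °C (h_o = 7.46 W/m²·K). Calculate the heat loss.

Series thermal resistances, inner to outer:
  R_conv,in = 1/(4πr²h) = 1/(4π·2.72²·1180) = 9.115×10^-6 K/W
  R_nickel alloy = (1/2.72 − 1/2.73)/(4πk) = 0.001347/(4π·11.0) = 9.742×10^-6 K/W
  R_expanded polystyrene = (1/2.73 − 1/3.09)/(4πk) = 0.04268/(4π·0.0356) = 0.09539 K/W
  R_conv,out = 1/(4πr²h) = 1/(4π·3.09²·7.46) = 0.001117 K/W
ΣR = 9.115×10^-6 + 9.742×10^-6 + 0.09539 + 0.001117 = 0.09653 K/W
Q = ΔT/ΣR = (36 °C − 14.4 °C)/0.09653 = 224 W

Q = 224 W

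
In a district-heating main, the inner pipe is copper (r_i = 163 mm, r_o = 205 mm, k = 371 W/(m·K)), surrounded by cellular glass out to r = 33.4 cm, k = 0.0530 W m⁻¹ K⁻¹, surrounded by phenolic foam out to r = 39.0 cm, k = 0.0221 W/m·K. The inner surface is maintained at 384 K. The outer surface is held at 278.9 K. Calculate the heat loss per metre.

Q' = 40.7 W/m

Resistance network (inner→outer):
  R'_copper = ln(0.205/0.163)/(2πk) = 0.2293/(2π·371) = 9.835×10^-5 m·K/W
  R'_cellular glass = ln(0.334/0.205)/(2πk) = 0.4881/(2π·0.0530) = 1.466 m·K/W
  R'_phenolic foam = ln(0.390/0.334)/(2πk) = 0.1550/(2π·0.0221) = 1.116 m·K/W
ΣR = 9.835×10^-5 + 1.466 + 1.116 = 2.582 m·K/W
Q' = ΔT/ΣR = (384 K − 278.9 K)/2.582 = 40.7 W/m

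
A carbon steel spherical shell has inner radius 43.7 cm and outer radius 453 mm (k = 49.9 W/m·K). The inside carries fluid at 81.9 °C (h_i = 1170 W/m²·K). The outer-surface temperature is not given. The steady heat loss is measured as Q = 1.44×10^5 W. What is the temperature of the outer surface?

Sum the resistances:
  R_conv,in = 1/(4πr²h) = 1/(4π·0.437²·1170) = 3.562×10^-4 K/W
  R_carbon steel = (1/0.437 − 1/0.453)/(4πk) = 0.08082/(4π·49.9) = 1.289×10^-4 K/W
ΣR = 4.851×10^-4 K/W
ΔT = Q·ΣR = 1.44×10^5 × 4.851×10^-4 = 69.85 K
Heat flows outward, so T_out = T_in − ΔT = 81.9 − 69.85 = 12.1 °C

T_out = 12.1 °C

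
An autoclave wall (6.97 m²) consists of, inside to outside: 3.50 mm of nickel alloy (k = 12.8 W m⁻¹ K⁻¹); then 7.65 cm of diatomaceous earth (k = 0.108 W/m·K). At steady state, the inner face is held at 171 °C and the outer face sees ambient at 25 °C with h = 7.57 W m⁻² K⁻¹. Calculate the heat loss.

Q = 1210 W

Series thermal resistances, inner to outer:
  R_nickel alloy = L/(kA) = 0.00350/(12.8·6.97) = 3.923×10^-5 K/W
  R_diatomaceous earth = L/(kA) = 0.0765/(0.108·6.97) = 0.1016 K/W
  R_conv,out = 1/(hA) = 1/(7.57·6.97) = 0.01895 K/W
ΣR = 3.923×10^-5 + 0.1016 + 0.01895 = 0.1206 K/W
Q = ΔT/ΣR = (171 °C − 25 °C)/0.1206 = 1210 W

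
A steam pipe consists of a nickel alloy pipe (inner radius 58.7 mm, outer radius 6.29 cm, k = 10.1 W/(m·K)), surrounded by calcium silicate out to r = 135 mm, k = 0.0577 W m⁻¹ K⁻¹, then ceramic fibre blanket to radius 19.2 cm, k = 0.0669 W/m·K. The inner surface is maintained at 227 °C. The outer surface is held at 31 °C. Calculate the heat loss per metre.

Treat each layer as a resistance in series:
  R'_nickel alloy = ln(0.0629/0.0587)/(2πk) = 0.06911/(2π·10.1) = 0.001089 m·K/W
  R'_calcium silicate = ln(0.135/0.0629)/(2πk) = 0.7637/(2π·0.0577) = 2.107 m·K/W
  R'_ceramic fibre blanket = ln(0.192/0.135)/(2πk) = 0.3522/(2π·0.0669) = 0.8379 m·K/W
ΣR = 0.001089 + 2.107 + 0.8379 = 2.946 m·K/W
Q' = ΔT/ΣR = (227 °C − 31 °C)/2.946 = 66.5 W/m

Q' = 66.5 W/m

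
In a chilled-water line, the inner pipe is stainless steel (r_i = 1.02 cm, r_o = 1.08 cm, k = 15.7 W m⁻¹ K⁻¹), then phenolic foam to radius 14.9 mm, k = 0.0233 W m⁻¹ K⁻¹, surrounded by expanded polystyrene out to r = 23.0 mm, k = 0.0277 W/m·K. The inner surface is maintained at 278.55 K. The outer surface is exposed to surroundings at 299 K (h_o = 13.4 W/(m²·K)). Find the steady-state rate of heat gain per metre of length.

Q' = 3.93 W/m

Resistance network (inner→outer):
  R'_stainless steel = ln(0.0108/0.0102)/(2πk) = 0.05716/(2π·15.7) = 5.794×10^-4 m·K/W
  R'_phenolic foam = ln(0.0149/0.0108)/(2πk) = 0.3218/(2π·0.0233) = 2.198 m·K/W
  R'_expanded polystyrene = ln(0.0230/0.0149)/(2πk) = 0.4341/(2π·0.0277) = 2.494 m·K/W
  R'_conv,out = 1/(2πr h) = 1/(2π·0.0230·13.4) = 0.5164 m·K/W
ΣR = 5.794×10^-4 + 2.198 + 2.494 + 0.5164 = 5.209 m·K/W
Q' = ΔT/ΣR = (278.55 K − 299 K)/5.209 = -3.93 W/m
(Negative Q' ⇒ heat flows inward; heat gain = 3.93 W/m.)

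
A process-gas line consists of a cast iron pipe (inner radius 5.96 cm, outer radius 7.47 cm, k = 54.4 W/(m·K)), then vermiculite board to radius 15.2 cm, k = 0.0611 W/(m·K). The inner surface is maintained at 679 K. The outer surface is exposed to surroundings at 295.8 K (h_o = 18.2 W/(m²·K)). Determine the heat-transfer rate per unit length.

Treat each layer as a resistance in series:
  R'_cast iron = ln(0.0747/0.0596)/(2πk) = 0.2258/(2π·54.4) = 6.607×10^-4 m·K/W
  R'_vermiculite board = ln(0.152/0.0747)/(2πk) = 0.7104/(2π·0.0611) = 1.850 m·K/W
  R'_conv,out = 1/(2πr h) = 1/(2π·0.152·18.2) = 0.05753 m·K/W
ΣR = 6.607×10^-4 + 1.850 + 0.05753 = 1.908 m·K/W
Q' = ΔT/ΣR = (679 K − 295.8 K)/1.908 = 201 W/m

Q' = 201 W/m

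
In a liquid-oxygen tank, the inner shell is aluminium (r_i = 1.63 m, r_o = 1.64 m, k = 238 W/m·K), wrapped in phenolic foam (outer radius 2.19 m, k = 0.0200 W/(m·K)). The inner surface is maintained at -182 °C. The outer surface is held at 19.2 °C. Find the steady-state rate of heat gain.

Resistance network (inner→outer):
  R_aluminium = (1/1.63 − 1/1.64)/(4πk) = 0.003741/(4π·238) = 1.251×10^-6 K/W
  R_phenolic foam = (1/1.64 − 1/2.19)/(4πk) = 0.1531/(4π·0.0200) = 0.6093 K/W
ΣR = 1.251×10^-6 + 0.6093 = 0.6093 K/W
Q = ΔT/ΣR = (-182 °C − 19.2 °C)/0.6093 = -330 W
(Negative Q ⇒ heat flows inward; heat gain = 330 W.)

Q = 330 W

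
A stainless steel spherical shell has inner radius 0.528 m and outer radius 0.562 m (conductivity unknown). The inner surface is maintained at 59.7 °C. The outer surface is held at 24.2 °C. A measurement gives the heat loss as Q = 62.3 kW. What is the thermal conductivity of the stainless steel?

ΣR = ΔT/Q = |59.7 − 24.2|/62300 = 5.698×10^-4 K/W
(1/r₁−1/r₂)/(4πk) = 5.698×10^-4 ⇒ k = 0.1146/(4π·5.698×10^-4) = 16.0 W/m·K

k = 16.0 W/m·K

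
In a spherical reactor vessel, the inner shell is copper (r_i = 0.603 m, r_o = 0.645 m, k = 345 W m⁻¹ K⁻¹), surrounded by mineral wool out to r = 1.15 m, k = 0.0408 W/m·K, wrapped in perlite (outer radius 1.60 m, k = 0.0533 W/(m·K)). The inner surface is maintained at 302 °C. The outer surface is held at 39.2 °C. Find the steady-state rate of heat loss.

Q = 155 W

Series thermal resistances, inner to outer:
  R_copper = (1/0.603 − 1/0.645)/(4πk) = 0.1080/(4π·345) = 2.491×10^-5 K/W
  R_mineral wool = (1/0.645 − 1/1.15)/(4πk) = 0.6808/(4π·0.0408) = 1.328 K/W
  R_perlite = (1/1.15 − 1/1.60)/(4πk) = 0.2446/(4π·0.0533) = 0.3651 K/W
ΣR = 2.491×10^-5 + 1.328 + 0.3651 = 1.693 K/W
Q = ΔT/ΣR = (302 °C − 39.2 °C)/1.693 = 155 W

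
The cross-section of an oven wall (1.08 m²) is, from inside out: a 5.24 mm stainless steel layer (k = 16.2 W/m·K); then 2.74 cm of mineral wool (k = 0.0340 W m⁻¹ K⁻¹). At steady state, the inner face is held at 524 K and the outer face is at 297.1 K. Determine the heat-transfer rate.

Resistance network (inner→outer):
  R_stainless steel = L/(kA) = 0.00524/(16.2·1.08) = 2.995×10^-4 K/W
  R_mineral wool = L/(kA) = 0.0274/(0.0340·1.08) = 0.7462 K/W
ΣR = 2.995×10^-4 + 0.7462 = 0.7465 K/W
Q = ΔT/ΣR = (524 K − 297.1 K)/0.7465 = 304 W

Q = 304 W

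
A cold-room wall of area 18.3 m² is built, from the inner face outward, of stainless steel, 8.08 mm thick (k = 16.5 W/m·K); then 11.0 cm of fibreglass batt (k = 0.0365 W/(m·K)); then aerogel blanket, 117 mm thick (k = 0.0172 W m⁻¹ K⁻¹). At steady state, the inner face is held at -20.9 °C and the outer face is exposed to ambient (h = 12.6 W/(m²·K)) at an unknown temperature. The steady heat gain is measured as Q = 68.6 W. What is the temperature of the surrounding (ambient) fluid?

Series resistances:
  R_stainless steel = L/(kA) = 0.00808/(16.5·18.3) = 2.676×10^-5 K/W
  R_fibreglass batt = L/(kA) = 0.110/(0.0365·18.3) = 0.1647 K/W
  R_aerogel blanket = L/(kA) = 0.117/(0.0172·18.3) = 0.3717 K/W
  R_conv,out = 1/(hA) = 1/(12.6·18.3) = 0.004337 K/W
ΣR = 0.5408 K/W
ΔT = Q·ΣR = 68.6 × 0.5408 = 37.10 K
Heat flows inward, so T_out = T_in + ΔT = -20.9 + 37.10 = 16.2 °C

T_out = 16.2 °C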